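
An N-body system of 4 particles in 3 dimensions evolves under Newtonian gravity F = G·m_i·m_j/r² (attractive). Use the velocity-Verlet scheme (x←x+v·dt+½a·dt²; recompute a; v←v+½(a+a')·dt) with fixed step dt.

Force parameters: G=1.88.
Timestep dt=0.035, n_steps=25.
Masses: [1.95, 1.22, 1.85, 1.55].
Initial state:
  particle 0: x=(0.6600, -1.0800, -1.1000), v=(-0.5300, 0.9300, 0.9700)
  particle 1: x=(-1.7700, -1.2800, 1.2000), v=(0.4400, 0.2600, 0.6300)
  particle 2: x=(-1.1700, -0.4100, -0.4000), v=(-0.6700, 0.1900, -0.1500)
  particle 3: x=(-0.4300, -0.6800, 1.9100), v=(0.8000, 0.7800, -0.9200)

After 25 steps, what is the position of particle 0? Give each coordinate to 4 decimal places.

step 0: x0=(0.6600, -1.0800, -1.1000) x1=(-1.7700, -1.2800, 1.2000) x2=(-1.1700, -0.4100, -0.4000) x3=(-0.4300, -0.6800, 1.9100)
step 1: x0=(0.6409, -1.0473, -1.0656) x1=(-1.7537, -1.2704, 1.2217) x2=(-1.1930, -0.4037, -0.4048) x3=(-0.4025, -0.6529, 1.8770)
step 2: x0=(0.6205, -1.0142, -1.0304) x1=(-1.7357, -1.2597, 1.2427) x2=(-1.2151, -0.3982, -0.4088) x3=(-0.3759, -0.6262, 1.8425)
step 3: x0=(0.5989, -0.9808, -0.9944) x1=(-1.7159, -1.2479, 1.2630) x2=(-1.2362, -0.3934, -0.4119) x3=(-0.3504, -0.5998, 1.8065)
step 4: x0=(0.5761, -0.9470, -0.9575) x1=(-1.6944, -1.2351, 1.2825) x2=(-1.2562, -0.3893, -0.4140) x3=(-0.3258, -0.5740, 1.7689)
step 5: x0=(0.5519, -0.9130, -0.9197) x1=(-1.6710, -1.2211, 1.3011) x2=(-1.2752, -0.3858, -0.4153) x3=(-0.3024, -0.5485, 1.7298)
step 6: x0=(0.5264, -0.8786, -0.8809) x1=(-1.6459, -1.2061, 1.3187) x2=(-1.2929, -0.3831, -0.4156) x3=(-0.2801, -0.5236, 1.6892)
step 7: x0=(0.4994, -0.8438, -0.8413) x1=(-1.6191, -1.1898, 1.3354) x2=(-1.3093, -0.3810, -0.4150) x3=(-0.2589, -0.4992, 1.6470)
step 8: x0=(0.4710, -0.8088, -0.8007) x1=(-1.5904, -1.1724, 1.3511) x2=(-1.3245, -0.3795, -0.4134) x3=(-0.2389, -0.4754, 1.6033)
step 9: x0=(0.4411, -0.7735, -0.7591) x1=(-1.5599, -1.1538, 1.3656) x2=(-1.3382, -0.3787, -0.4108) x3=(-0.2201, -0.4522, 1.5580)
step 10: x0=(0.4096, -0.7378, -0.7164) x1=(-1.5276, -1.1340, 1.3789) x2=(-1.3504, -0.3784, -0.4071) x3=(-0.2026, -0.4296, 1.5111)
step 11: x0=(0.3765, -0.7019, -0.6727) x1=(-1.4935, -1.1129, 1.3910) x2=(-1.3609, -0.3788, -0.4024) x3=(-0.1864, -0.4077, 1.4626)
step 12: x0=(0.3417, -0.6656, -0.6278) x1=(-1.4574, -1.0906, 1.4017) x2=(-1.3698, -0.3796, -0.3966) x3=(-0.1715, -0.3864, 1.4124)
step 13: x0=(0.3051, -0.6291, -0.5817) x1=(-1.4195, -1.0670, 1.4108) x2=(-1.3769, -0.3810, -0.3897) x3=(-0.1581, -0.3660, 1.3605)
step 14: x0=(0.2665, -0.5924, -0.5342) x1=(-1.3796, -1.0420, 1.4184) x2=(-1.3820, -0.3829, -0.3816) x3=(-0.1461, -0.3463, 1.3067)
step 15: x0=(0.2260, -0.5554, -0.4854) x1=(-1.3378, -1.0156, 1.4243) x2=(-1.3851, -0.3852, -0.3722) x3=(-0.1356, -0.3275, 1.2512)
step 16: x0=(0.1834, -0.5181, -0.4350) x1=(-1.2940, -0.9878, 1.4282) x2=(-1.3859, -0.3879, -0.3616) x3=(-0.1267, -0.3096, 1.1936)
step 17: x0=(0.1386, -0.4807, -0.3830) x1=(-1.2482, -0.9586, 1.4301) x2=(-1.3843, -0.3910, -0.3496) x3=(-0.1195, -0.2927, 1.1339)
step 18: x0=(0.0914, -0.4431, -0.3290) x1=(-1.2003, -0.9278, 1.4298) x2=(-1.3801, -0.3944, -0.3362) x3=(-0.1139, -0.2769, 1.0718)
step 19: x0=(0.0416, -0.4053, -0.2729) x1=(-1.1503, -0.8954, 1.4271) x2=(-1.3731, -0.3980, -0.3213) x3=(-0.1102, -0.2622, 1.0072)
step 20: x0=(-0.0109, -0.3674, -0.2143) x1=(-1.0981, -0.8615, 1.4216) x2=(-1.3631, -0.4019, -0.3047) x3=(-0.1084, -0.2487, 0.9395)
step 21: x0=(-0.0663, -0.3295, -0.1526) x1=(-1.0438, -0.8258, 1.4132) x2=(-1.3497, -0.4057, -0.2863) x3=(-0.1087, -0.2365, 0.8683)
step 22: x0=(-0.1247, -0.2916, -0.0872) x1=(-0.9874, -0.7884, 1.4014) x2=(-1.3326, -0.4095, -0.2660) x3=(-0.1113, -0.2257, 0.7927)
step 23: x0=(-0.1863, -0.2539, -0.0170) x1=(-0.9287, -0.7491, 1.3859) x2=(-1.3113, -0.4131, -0.2435) x3=(-0.1165, -0.2165, 0.7112)
step 24: x0=(-0.2508, -0.2166, 0.0601) x1=(-0.8679, -0.7079, 1.3661) x2=(-1.2854, -0.4162, -0.2185) x3=(-0.1254, -0.2088, 0.6215)
step 25: x0=(-0.3168, -0.1802, 0.1479) x1=(-0.8050, -0.6647, 1.3416) x2=(-1.2543, -0.4185, -0.1905) x3=(-0.1401, -0.2025, 0.5186)

(-0.3168, -0.1802, 0.1479)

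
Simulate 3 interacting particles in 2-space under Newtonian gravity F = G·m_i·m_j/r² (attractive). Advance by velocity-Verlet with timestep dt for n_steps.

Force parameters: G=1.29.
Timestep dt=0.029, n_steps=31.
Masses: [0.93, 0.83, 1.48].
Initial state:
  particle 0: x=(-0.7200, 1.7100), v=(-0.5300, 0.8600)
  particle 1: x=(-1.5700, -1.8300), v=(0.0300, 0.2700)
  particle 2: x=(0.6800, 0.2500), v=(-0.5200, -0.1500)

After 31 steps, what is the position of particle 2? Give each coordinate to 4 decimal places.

(0.1100, 0.1553)

step 0: x0=(-0.7200, 1.7100) x1=(-1.5700, -1.8300) x2=(0.6800, 0.2500)
step 1: x0=(-0.7352, 1.7348) x1=(-1.5691, -1.8221) x2=(0.6648, 0.2457)
step 2: x0=(-0.7502, 1.7592) x1=(-1.5680, -1.8140) x2=(0.6494, 0.2415)
step 3: x0=(-0.7650, 1.7833) x1=(-1.5667, -1.8056) x2=(0.6337, 0.2374)
step 4: x0=(-0.7795, 1.8070) x1=(-1.5654, -1.7971) x2=(0.6178, 0.2335)
step 5: x0=(-0.7938, 1.8304) x1=(-1.5638, -1.7884) x2=(0.6017, 0.2296)
step 6: x0=(-0.8079, 1.8535) x1=(-1.5622, -1.7796) x2=(0.5853, 0.2258)
step 7: x0=(-0.8217, 1.8762) x1=(-1.5603, -1.7705) x2=(0.5688, 0.2222)
step 8: x0=(-0.8354, 1.8986) x1=(-1.5584, -1.7612) x2=(0.5520, 0.2186)
step 9: x0=(-0.8488, 1.9207) x1=(-1.5562, -1.7517) x2=(0.5350, 0.2151)
step 10: x0=(-0.8621, 1.9425) x1=(-1.5539, -1.7420) x2=(0.5178, 0.2117)
step 11: x0=(-0.8751, 1.9639) x1=(-1.5515, -1.7321) x2=(0.5004, 0.2084)
step 12: x0=(-0.8880, 1.9851) x1=(-1.5489, -1.7219) x2=(0.4827, 0.2051)
step 13: x0=(-0.9007, 2.0059) x1=(-1.5461, -1.7116) x2=(0.4649, 0.2020)
step 14: x0=(-0.9132, 2.0264) x1=(-1.5432, -1.7011) x2=(0.4469, 0.1989)
step 15: x0=(-0.9255, 2.0466) x1=(-1.5401, -1.6903) x2=(0.4286, 0.1959)
step 16: x0=(-0.9377, 2.0665) x1=(-1.5368, -1.6793) x2=(0.4102, 0.1929)
step 17: x0=(-0.9497, 2.0860) x1=(-1.5334, -1.6681) x2=(0.3916, 0.1901)
step 18: x0=(-0.9615, 2.1053) x1=(-1.5298, -1.6567) x2=(0.3727, 0.1872)
step 19: x0=(-0.9732, 2.1243) x1=(-1.5260, -1.6451) x2=(0.3537, 0.1845)
step 20: x0=(-0.9847, 2.1430) x1=(-1.5221, -1.6332) x2=(0.3345, 0.1818)
step 21: x0=(-0.9961, 2.1613) x1=(-1.5179, -1.6211) x2=(0.3150, 0.1792)
step 22: x0=(-1.0073, 2.1794) x1=(-1.5136, -1.6087) x2=(0.2954, 0.1766)
step 23: x0=(-1.0184, 2.1972) x1=(-1.5091, -1.5961) x2=(0.2756, 0.1741)
step 24: x0=(-1.0294, 2.2147) x1=(-1.5044, -1.5833) x2=(0.2556, 0.1716)
step 25: x0=(-1.0401, 2.2318) x1=(-1.4995, -1.5702) x2=(0.2354, 0.1692)
step 26: x0=(-1.0508, 2.2487) x1=(-1.4944, -1.5568) x2=(0.2150, 0.1668)
step 27: x0=(-1.0613, 2.2653) x1=(-1.4892, -1.5432) x2=(0.1944, 0.1644)
step 28: x0=(-1.0717, 2.2816) x1=(-1.4837, -1.5293) x2=(0.1736, 0.1621)
step 29: x0=(-1.0820, 2.2977) x1=(-1.4780, -1.5152) x2=(0.1526, 0.1598)
step 30: x0=(-1.0921, 2.3134) x1=(-1.4721, -1.5007) x2=(0.1314, 0.1576)
step 31: x0=(-1.1022, 2.3288) x1=(-1.4660, -1.4860) x2=(0.1100, 0.1553)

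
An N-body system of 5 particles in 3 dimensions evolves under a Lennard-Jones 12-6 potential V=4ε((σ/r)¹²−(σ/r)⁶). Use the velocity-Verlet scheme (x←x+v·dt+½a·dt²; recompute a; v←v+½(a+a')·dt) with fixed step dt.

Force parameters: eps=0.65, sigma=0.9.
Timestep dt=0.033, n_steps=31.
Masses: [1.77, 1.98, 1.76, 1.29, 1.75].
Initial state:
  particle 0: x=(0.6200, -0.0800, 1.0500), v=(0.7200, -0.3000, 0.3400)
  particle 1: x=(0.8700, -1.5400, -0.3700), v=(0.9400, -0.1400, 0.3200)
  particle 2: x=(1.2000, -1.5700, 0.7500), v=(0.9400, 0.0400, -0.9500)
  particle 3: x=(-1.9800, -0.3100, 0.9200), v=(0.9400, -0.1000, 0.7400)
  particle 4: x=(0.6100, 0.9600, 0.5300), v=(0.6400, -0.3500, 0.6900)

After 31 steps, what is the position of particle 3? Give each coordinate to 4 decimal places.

(-1.0100, -0.4112, 1.6762)

step 0: x0=(0.6200, -0.0800, 1.0500) x1=(0.8700, -1.5400, -0.3700) x2=(1.2000, -1.5700, 0.7500) x3=(-1.9800, -0.3100, 0.9200) x4=(0.6100, 0.9600, 0.5300)
step 1: x0=(0.6438, -0.0895, 1.0610) x1=(0.9011, -1.5446, -0.3590) x2=(1.2308, -1.5686, 0.7182) x3=(-1.9490, -0.3133, 0.9444) x4=(0.6311, 0.9480, 0.5530)
step 2: x0=(0.6676, -0.0983, 1.0714) x1=(0.9326, -1.5492, -0.3471) x2=(1.2613, -1.5670, 0.6854) x3=(-1.9179, -0.3166, 0.9688) x4=(0.6523, 0.9350, 0.5765)
step 3: x0=(0.6915, -0.1063, 1.0814) x1=(0.9642, -1.5538, -0.3343) x2=(1.2914, -1.5653, 0.6516) x3=(-1.8869, -0.3199, 0.9933) x4=(0.6734, 0.9211, 0.6004)
step 4: x0=(0.7154, -0.1135, 1.0908) x1=(0.9961, -1.5584, -0.3209) x2=(1.3213, -1.5634, 0.6174) x3=(-1.8558, -0.3232, 1.0177) x4=(0.6946, 0.9062, 0.6247)
step 5: x0=(0.7393, -0.1199, 1.0997) x1=(1.0278, -1.5630, -0.3081) x2=(1.3513, -1.5613, 0.5837) x3=(-1.8247, -0.3265, 1.0421) x4=(0.7158, 0.8903, 0.6495)
step 6: x0=(0.7633, -0.1255, 1.1082) x1=(1.0584, -1.5675, -0.2980) x2=(1.3824, -1.5591, 0.5533) x3=(-1.7936, -0.3298, 1.0665) x4=(0.7370, 0.8734, 0.6748)
step 7: x0=(0.7873, -0.1303, 1.1161) x1=(1.0863, -1.5721, -0.2950) x2=(1.4164, -1.5567, 0.5308) x3=(-1.7625, -0.3331, 1.0909) x4=(0.7582, 0.8556, 0.7004)
step 8: x0=(0.8113, -0.1344, 1.1236) x1=(1.1099, -1.5768, -0.3029) x2=(1.4554, -1.5540, 0.5208) x3=(-1.7314, -0.3363, 1.1153) x4=(0.7795, 0.8368, 0.7264)
step 9: x0=(0.8354, -0.1379, 1.1308) x1=(1.1292, -1.5818, -0.3209) x2=(1.4990, -1.5508, 0.5222) x3=(-1.7002, -0.3396, 1.1397) x4=(0.8007, 0.8174, 0.7527)
step 10: x0=(0.8594, -0.1412, 1.1377) x1=(1.1461, -1.5870, -0.3444) x2=(1.5453, -1.5473, 0.5298) x3=(-1.6690, -0.3429, 1.1642) x4=(0.8220, 0.7975, 0.7792)
step 11: x0=(0.8836, -0.1447, 1.1447) x1=(1.1622, -1.5923, -0.3697) x2=(1.5925, -1.5435, 0.5395) x3=(-1.6379, -0.3462, 1.1886) x4=(0.8433, 0.7778, 0.8056)
step 12: x0=(0.9078, -0.1493, 1.1519) x1=(1.1782, -1.5975, -0.3950) x2=(1.6397, -1.5397, 0.5493) x3=(-1.6066, -0.3495, 1.2130) x4=(0.8646, 0.7590, 0.8316)
step 13: x0=(0.9322, -0.1560, 1.1597) x1=(1.1945, -1.6026, -0.4197) x2=(1.6865, -1.5357, 0.5585) x3=(-1.5754, -0.3528, 1.2374) x4=(0.8857, 0.7422, 0.8569)
step 14: x0=(0.9568, -0.1660, 1.1685) x1=(1.2112, -1.6077, -0.4436) x2=(1.7327, -1.5318, 0.5668) x3=(-1.5442, -0.3560, 1.2618) x4=(0.9067, 0.7286, 0.8812)
step 15: x0=(0.9816, -0.1801, 1.1786) x1=(1.2284, -1.6128, -0.4666) x2=(1.7784, -1.5277, 0.5742) x3=(-1.5129, -0.3593, 1.2862) x4=(0.9274, 0.7190, 0.9041)
step 16: x0=(1.0068, -0.1982, 1.1898) x1=(1.2459, -1.6177, -0.4888) x2=(1.8236, -1.5237, 0.5808) x3=(-1.4816, -0.3626, 1.3106) x4=(0.9480, 0.7133, 0.9259)
step 17: x0=(1.0322, -0.2195, 1.2018) x1=(1.2638, -1.6226, -0.5103) x2=(1.8683, -1.5195, 0.5867) x3=(-1.4503, -0.3658, 1.3350) x4=(0.9683, 0.7106, 0.9467)
step 18: x0=(1.0578, -0.2427, 1.2142) x1=(1.2821, -1.6273, -0.5313) x2=(1.9125, -1.5154, 0.5920) x3=(-1.4190, -0.3691, 1.3594) x4=(0.9885, 0.7099, 0.9671)
step 19: x0=(1.0835, -0.2670, 1.2269) x1=(1.3006, -1.6321, -0.5517) x2=(1.9564, -1.5111, 0.5968) x3=(-1.3877, -0.3723, 1.3837) x4=(1.0086, 0.7100, 0.9872)
step 20: x0=(1.1093, -0.2913, 1.2394) x1=(1.3194, -1.6368, -0.5717) x2=(1.9999, -1.5068, 0.6011) x3=(-1.3563, -0.3756, 1.4081) x4=(1.0287, 0.7101, 1.0073)
step 21: x0=(1.1352, -0.3154, 1.2518) x1=(1.3383, -1.6414, -0.5912) x2=(2.0431, -1.5024, 0.6051) x3=(-1.3250, -0.3789, 1.4325) x4=(1.0489, 0.7098, 1.0275)
step 22: x0=(1.1610, -0.3388, 1.2639) x1=(1.3575, -1.6459, -0.6105) x2=(2.0859, -1.4979, 0.6088) x3=(-1.2936, -0.3821, 1.4569) x4=(1.0691, 0.7086, 1.0478)
step 23: x0=(1.1869, -0.3614, 1.2758) x1=(1.3768, -1.6505, -0.6294) x2=(2.1285, -1.4934, 0.6122) x3=(-1.2621, -0.3854, 1.4813) x4=(1.0894, 0.7065, 1.0684)
step 24: x0=(1.2127, -0.3832, 1.2873) x1=(1.3963, -1.6549, -0.6481) x2=(2.1708, -1.4887, 0.6154) x3=(-1.2307, -0.3886, 1.5057) x4=(1.1098, 0.7034, 1.0891)
step 25: x0=(1.2386, -0.4040, 1.2987) x1=(1.4159, -1.6594, -0.6665) x2=(2.2128, -1.4840, 0.6185) x3=(-1.1992, -0.3918, 1.5300) x4=(1.1303, 0.6992, 1.1101)
step 26: x0=(1.2644, -0.4239, 1.3097) x1=(1.4357, -1.6638, -0.6848) x2=(2.2546, -1.4792, 0.6214) x3=(-1.1677, -0.3951, 1.5544) x4=(1.1509, 0.6940, 1.1312)
step 27: x0=(1.2903, -0.4429, 1.3205) x1=(1.4555, -1.6682, -0.7029) x2=(2.2962, -1.4742, 0.6242) x3=(-1.1362, -0.3983, 1.5788) x4=(1.1716, 0.6877, 1.1525)
step 28: x0=(1.3161, -0.4609, 1.3311) x1=(1.4754, -1.6726, -0.7208) x2=(2.3375, -1.4692, 0.6269) x3=(-1.1047, -0.4015, 1.6031) x4=(1.1924, 0.6803, 1.1739)
step 29: x0=(1.3420, -0.4781, 1.3414) x1=(1.4954, -1.6769, -0.7386) x2=(2.3787, -1.4641, 0.6296) x3=(-1.0731, -0.4048, 1.6275) x4=(1.2133, 0.6719, 1.1955)
step 30: x0=(1.3678, -0.4945, 1.3515) x1=(1.5155, -1.6812, -0.7563) x2=(2.4196, -1.4588, 0.6322) x3=(-1.0416, -0.4080, 1.6518) x4=(1.2344, 0.6625, 1.2172)
step 31: x0=(1.3936, -0.5099, 1.3614) x1=(1.5356, -1.6855, -0.7739) x2=(2.4604, -1.4535, 0.6349) x3=(-1.0100, -0.4112, 1.6762) x4=(1.2555, 0.6521, 1.2390)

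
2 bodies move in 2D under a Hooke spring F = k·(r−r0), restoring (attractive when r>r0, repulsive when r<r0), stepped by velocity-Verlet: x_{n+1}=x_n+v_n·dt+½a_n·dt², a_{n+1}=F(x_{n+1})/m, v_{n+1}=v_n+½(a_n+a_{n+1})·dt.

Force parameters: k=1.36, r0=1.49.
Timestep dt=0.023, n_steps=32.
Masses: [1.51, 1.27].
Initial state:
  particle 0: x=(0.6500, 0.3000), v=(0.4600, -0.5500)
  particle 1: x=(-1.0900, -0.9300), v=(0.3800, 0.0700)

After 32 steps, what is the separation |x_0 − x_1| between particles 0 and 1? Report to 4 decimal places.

step 0: x0=(0.6500, 0.3000) x1=(-1.0900, -0.9300)
step 1: x0=(0.6605, 0.2873) x1=(-1.0811, -0.9283)
step 2: x0=(0.6707, 0.2744) x1=(-1.0719, -0.9264)
step 3: x0=(0.6806, 0.2613) x1=(-1.0625, -0.9242)
step 4: x0=(0.6903, 0.2480) x1=(-1.0527, -0.9219)
step 5: x0=(0.6998, 0.2346) x1=(-1.0426, -0.9194)
step 6: x0=(0.7091, 0.2211) x1=(-1.0323, -0.9167)
step 7: x0=(0.7181, 0.2073) x1=(-1.0217, -0.9138)
step 8: x0=(0.7268, 0.1935) x1=(-1.0108, -0.9108)
step 9: x0=(0.7354, 0.1794) x1=(-0.9996, -0.9075)
step 10: x0=(0.7437, 0.1653) x1=(-0.9882, -0.9041)
step 11: x0=(0.7518, 0.1510) x1=(-0.9765, -0.9006)
step 12: x0=(0.7597, 0.1366) x1=(-0.9646, -0.8969)
step 13: x0=(0.7673, 0.1220) x1=(-0.9524, -0.8930)
step 14: x0=(0.7748, 0.1074) x1=(-0.9399, -0.8890)
step 15: x0=(0.7821, 0.0926) x1=(-0.9272, -0.8848)
step 16: x0=(0.7891, 0.0777) x1=(-0.9143, -0.8805)
step 17: x0=(0.7960, 0.0626) x1=(-0.9011, -0.8761)
step 18: x0=(0.8027, 0.0475) x1=(-0.8878, -0.8716)
step 19: x0=(0.8092, 0.0323) x1=(-0.8742, -0.8669)
step 20: x0=(0.8155, 0.0170) x1=(-0.8604, -0.8621)
step 21: x0=(0.8216, 0.0016) x1=(-0.8463, -0.8572)
step 22: x0=(0.8276, -0.0139) x1=(-0.8321, -0.8523)
step 23: x0=(0.8334, -0.0294) x1=(-0.8178, -0.8472)
step 24: x0=(0.8391, -0.0451) x1=(-0.8032, -0.8420)
step 25: x0=(0.8447, -0.0608) x1=(-0.7885, -0.8368)
step 26: x0=(0.8501, -0.0766) x1=(-0.7736, -0.8315)
step 27: x0=(0.8553, -0.0924) x1=(-0.7585, -0.8261)
step 28: x0=(0.8605, -0.1083) x1=(-0.7433, -0.8206)
step 29: x0=(0.8655, -0.1242) x1=(-0.7280, -0.8151)
step 30: x0=(0.8704, -0.1402) x1=(-0.7125, -0.8095)
step 31: x0=(0.8752, -0.1562) x1=(-0.6969, -0.8039)
step 32: x0=(0.8800, -0.1723) x1=(-0.6812, -0.7982)

1.6820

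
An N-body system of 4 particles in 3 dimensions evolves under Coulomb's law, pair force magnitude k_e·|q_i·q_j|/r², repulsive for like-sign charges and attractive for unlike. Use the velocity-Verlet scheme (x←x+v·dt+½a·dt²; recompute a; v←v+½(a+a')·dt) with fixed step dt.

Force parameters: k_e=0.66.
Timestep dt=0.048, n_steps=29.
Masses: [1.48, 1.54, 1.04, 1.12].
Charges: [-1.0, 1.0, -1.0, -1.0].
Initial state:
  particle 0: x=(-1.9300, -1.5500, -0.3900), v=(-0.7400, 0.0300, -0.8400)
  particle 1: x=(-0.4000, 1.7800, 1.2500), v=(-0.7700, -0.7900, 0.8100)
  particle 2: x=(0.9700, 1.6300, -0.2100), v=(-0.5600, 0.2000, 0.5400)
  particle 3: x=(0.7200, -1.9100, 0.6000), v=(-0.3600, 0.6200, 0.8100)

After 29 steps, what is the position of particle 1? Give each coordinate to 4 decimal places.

step 0: x0=(-1.9300, -1.5500, -0.3900) x1=(-0.4000, 1.7800, 1.2500) x2=(0.9700, 1.6300, -0.2100) x3=(0.7200, -1.9100, 0.6000)
step 1: x0=(-1.9656, -1.5485, -0.4303) x1=(-0.4369, 1.7420, 1.2888) x2=(0.9430, 1.6397, -0.1840) x3=(0.7028, -1.8803, 0.6389)
step 2: x0=(-2.0013, -1.5471, -0.4707) x1=(-0.4736, 1.7039, 1.3273) x2=(0.9159, 1.6496, -0.1577) x3=(0.6857, -1.8506, 0.6780)
step 3: x0=(-2.0371, -1.5456, -0.5111) x1=(-0.5102, 1.6657, 1.3657) x2=(0.8885, 1.6596, -0.1312) x3=(0.6687, -1.8209, 0.7171)
step 4: x0=(-2.0731, -1.5440, -0.5515) x1=(-0.5465, 1.6273, 1.4038) x2=(0.8610, 1.6699, -0.1044) x3=(0.6518, -1.7912, 0.7563)
step 5: x0=(-2.1091, -1.5425, -0.5919) x1=(-0.5828, 1.5889, 1.4417) x2=(0.8333, 1.6802, -0.0774) x3=(0.6350, -1.7616, 0.7957)
step 6: x0=(-2.1453, -1.5409, -0.6323) x1=(-0.6189, 1.5503, 1.4794) x2=(0.8054, 1.6908, -0.0502) x3=(0.6183, -1.7320, 0.8351)
step 7: x0=(-2.1816, -1.5394, -0.6728) x1=(-0.6548, 1.5116, 1.5169) x2=(0.7774, 1.7015, -0.0228) x3=(0.6016, -1.7024, 0.8747)
step 8: x0=(-2.2180, -1.5378, -0.7133) x1=(-0.6906, 1.4729, 1.5542) x2=(0.7492, 1.7123, 0.0049) x3=(0.5851, -1.6728, 0.9143)
step 9: x0=(-2.2544, -1.5362, -0.7538) x1=(-0.7262, 1.4340, 1.5913) x2=(0.7208, 1.7232, 0.0328) x3=(0.5686, -1.6432, 0.9541)
step 10: x0=(-2.2910, -1.5345, -0.7943) x1=(-0.7616, 1.3951, 1.6282) x2=(0.6923, 1.7343, 0.0608) x3=(0.5521, -1.6136, 0.9940)
step 11: x0=(-2.3276, -1.5329, -0.8349) x1=(-0.7969, 1.3560, 1.6649) x2=(0.6636, 1.7455, 0.0891) x3=(0.5357, -1.5841, 1.0340)
step 12: x0=(-2.3644, -1.5313, -0.8754) x1=(-0.8321, 1.3169, 1.7013) x2=(0.6348, 1.7568, 0.1176) x3=(0.5194, -1.5545, 1.0742)
step 13: x0=(-2.4012, -1.5296, -0.9160) x1=(-0.8671, 1.2777, 1.7376) x2=(0.6058, 1.7682, 0.1463) x3=(0.5031, -1.5249, 1.1144)
step 14: x0=(-2.4381, -1.5280, -0.9567) x1=(-0.9019, 1.2384, 1.7737) x2=(0.5766, 1.7798, 0.1752) x3=(0.4868, -1.4953, 1.1548)
step 15: x0=(-2.4750, -1.5264, -0.9973) x1=(-0.9366, 1.1990, 1.8096) x2=(0.5474, 1.7914, 0.2043) x3=(0.4705, -1.4657, 1.1953)
step 16: x0=(-2.5121, -1.5247, -1.0379) x1=(-0.9711, 1.1596, 1.8453) x2=(0.5179, 1.8031, 0.2335) x3=(0.4543, -1.4361, 1.2359)
step 17: x0=(-2.5492, -1.5231, -1.0786) x1=(-1.0055, 1.1201, 1.8807) x2=(0.4884, 1.8149, 0.2630) x3=(0.4380, -1.4065, 1.2767)
step 18: x0=(-2.5863, -1.5214, -1.1193) x1=(-1.0397, 1.0805, 1.9160) x2=(0.4587, 1.8268, 0.2926) x3=(0.4218, -1.3768, 1.3176)
step 19: x0=(-2.6236, -1.5198, -1.1600) x1=(-1.0738, 1.0408, 1.9512) x2=(0.4289, 1.8388, 0.3223) x3=(0.4055, -1.3472, 1.3586)
step 20: x0=(-2.6608, -1.5181, -1.2007) x1=(-1.1077, 1.0011, 1.9861) x2=(0.3989, 1.8508, 0.3523) x3=(0.3892, -1.3175, 1.3997)
step 21: x0=(-2.6982, -1.5165, -1.2415) x1=(-1.1415, 0.9613, 2.0208) x2=(0.3689, 1.8630, 0.3824) x3=(0.3729, -1.2877, 1.4409)
step 22: x0=(-2.7356, -1.5148, -1.2822) x1=(-1.1751, 0.9214, 2.0554) x2=(0.3387, 1.8752, 0.4126) x3=(0.3566, -1.2580, 1.4823)
step 23: x0=(-2.7730, -1.5132, -1.3230) x1=(-1.2085, 0.8815, 2.0898) x2=(0.3084, 1.8875, 0.4430) x3=(0.3402, -1.2282, 1.5238)
step 24: x0=(-2.8105, -1.5116, -1.3638) x1=(-1.2418, 0.8415, 2.1240) x2=(0.2779, 1.8998, 0.4735) x3=(0.3237, -1.1984, 1.5655)
step 25: x0=(-2.8481, -1.5099, -1.4046) x1=(-1.2749, 0.8014, 2.1580) x2=(0.2474, 1.9122, 0.5042) x3=(0.3072, -1.1685, 1.6073)
step 26: x0=(-2.8857, -1.5083, -1.4454) x1=(-1.3078, 0.7612, 2.1918) x2=(0.2168, 1.9247, 0.5350) x3=(0.2907, -1.1386, 1.6492)
step 27: x0=(-2.9233, -1.5067, -1.4862) x1=(-1.3406, 0.7210, 2.2255) x2=(0.1860, 1.9372, 0.5659) x3=(0.2740, -1.1086, 1.6912)
step 28: x0=(-2.9610, -1.5051, -1.5271) x1=(-1.3732, 0.6808, 2.2590) x2=(0.1552, 1.9498, 0.5969) x3=(0.2573, -1.0786, 1.7334)
step 29: x0=(-2.9988, -1.5035, -1.5679) x1=(-1.4056, 0.6404, 2.2924) x2=(0.1243, 1.9625, 0.6281) x3=(0.2404, -1.0486, 1.7758)

(-1.4056, 0.6404, 2.2924)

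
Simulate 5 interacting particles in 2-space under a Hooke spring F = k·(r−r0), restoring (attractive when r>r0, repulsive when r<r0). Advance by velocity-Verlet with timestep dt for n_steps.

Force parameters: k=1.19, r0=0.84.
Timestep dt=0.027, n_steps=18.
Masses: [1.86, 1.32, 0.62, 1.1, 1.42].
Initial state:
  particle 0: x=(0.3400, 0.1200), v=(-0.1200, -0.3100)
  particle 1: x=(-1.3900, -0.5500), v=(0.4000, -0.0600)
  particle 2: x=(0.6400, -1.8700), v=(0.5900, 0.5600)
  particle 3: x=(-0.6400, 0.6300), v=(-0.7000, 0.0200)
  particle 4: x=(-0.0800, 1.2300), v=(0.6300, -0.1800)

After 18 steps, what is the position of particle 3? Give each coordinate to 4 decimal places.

step 0: x0=(0.3400, 0.1200) x1=(-1.3900, -0.5500) x2=(0.6400, -1.8700) x3=(-0.6400, 0.6300) x4=(-0.0800, 1.2300)
step 1: x0=(0.3365, 0.1114) x1=(-1.3781, -0.5513) x2=(0.6539, -1.8506) x3=(-0.6586, 0.6296) x4=(-0.0630, 1.2240)
step 2: x0=(0.3325, 0.1023) x1=(-1.3640, -0.5518) x2=(0.6636, -1.8229) x3=(-0.6765, 0.6274) x4=(-0.0462, 1.2158)
step 3: x0=(0.3279, 0.0927) x1=(-1.3477, -0.5517) x2=(0.6692, -1.7870) x3=(-0.6936, 0.6233) x4=(-0.0294, 1.2053)
step 4: x0=(0.3229, 0.0827) x1=(-1.3293, -0.5508) x2=(0.6707, -1.7431) x3=(-0.7099, 0.6176) x4=(-0.0129, 1.1926)
step 5: x0=(0.3174, 0.0723) x1=(-1.3087, -0.5493) x2=(0.6681, -1.6915) x3=(-0.7254, 0.6100) x4=(0.0036, 1.1778)
step 6: x0=(0.3114, 0.0615) x1=(-1.2862, -0.5470) x2=(0.6615, -1.6325) x3=(-0.7400, 0.6009) x4=(0.0198, 1.1609)
step 7: x0=(0.3049, 0.0503) x1=(-1.2616, -0.5441) x2=(0.6510, -1.5664) x3=(-0.7537, 0.5901) x4=(0.0358, 1.1419)
step 8: x0=(0.2979, 0.0389) x1=(-1.2352, -0.5404) x2=(0.6366, -1.4937) x3=(-0.7664, 0.5779) x4=(0.0516, 1.1209)
step 9: x0=(0.2905, 0.0272) x1=(-1.2069, -0.5361) x2=(0.6186, -1.4147) x3=(-0.7782, 0.5642) x4=(0.0671, 1.0980)
step 10: x0=(0.2827, 0.0152) x1=(-1.1769, -0.5310) x2=(0.5971, -1.3300) x3=(-0.7890, 0.5492) x4=(0.0823, 1.0733)
step 11: x0=(0.2744, 0.0031) x1=(-1.1452, -0.5253) x2=(0.5723, -1.2400) x3=(-0.7989, 0.5330) x4=(0.0973, 1.0468)
step 12: x0=(0.2658, -0.0091) x1=(-1.1120, -0.5190) x2=(0.5445, -1.1452) x3=(-0.8077, 0.5157) x4=(0.1118, 1.0187)
step 13: x0=(0.2567, -0.0215) x1=(-1.0773, -0.5119) x2=(0.5137, -1.0462) x3=(-0.8155, 0.4973) x4=(0.1261, 0.9890)
step 14: x0=(0.2472, -0.0339) x1=(-1.0412, -0.5043) x2=(0.4804, -0.9437) x3=(-0.8224, 0.4780) x4=(0.1399, 0.9580)
step 15: x0=(0.2374, -0.0462) x1=(-1.0039, -0.4960) x2=(0.4447, -0.8380) x3=(-0.8283, 0.4579) x4=(0.1534, 0.9256)
step 16: x0=(0.2272, -0.0585) x1=(-0.9654, -0.4871) x2=(0.4070, -0.7299) x3=(-0.8332, 0.4372) x4=(0.1664, 0.8920)
step 17: x0=(0.2167, -0.0707) x1=(-0.9259, -0.4776) x2=(0.3676, -0.6200) x3=(-0.8373, 0.4158) x4=(0.1790, 0.8574)
step 18: x0=(0.2058, -0.0827) x1=(-0.8855, -0.4676) x2=(0.3267, -0.5087) x3=(-0.8405, 0.3941) x4=(0.1911, 0.8218)

(-0.8405, 0.3941)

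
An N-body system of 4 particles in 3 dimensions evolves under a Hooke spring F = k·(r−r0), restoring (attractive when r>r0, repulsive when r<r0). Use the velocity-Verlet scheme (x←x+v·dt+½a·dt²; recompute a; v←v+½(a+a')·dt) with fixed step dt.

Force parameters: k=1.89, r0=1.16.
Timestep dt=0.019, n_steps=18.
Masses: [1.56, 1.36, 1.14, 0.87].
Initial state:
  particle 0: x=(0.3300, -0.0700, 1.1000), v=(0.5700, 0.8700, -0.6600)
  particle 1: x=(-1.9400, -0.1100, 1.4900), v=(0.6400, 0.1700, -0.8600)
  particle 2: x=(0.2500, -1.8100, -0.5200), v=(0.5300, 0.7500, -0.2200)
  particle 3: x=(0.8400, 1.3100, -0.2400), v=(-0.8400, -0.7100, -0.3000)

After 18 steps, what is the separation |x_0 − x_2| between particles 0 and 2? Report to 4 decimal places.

1.8492

step 0: x0=(0.3300, -0.0700, 1.1000) x1=(-1.9400, -0.1100, 1.4900) x2=(0.2500, -1.8100, -0.5200) x3=(0.8400, 1.3100, -0.2400)
step 1: x0=(0.3406, -0.0535, 1.0872) x1=(-1.9267, -0.1068, 1.4730) x2=(0.2598, -1.7946, -0.5235) x3=(0.8231, 1.2951, -0.2451)
step 2: x0=(0.3508, -0.0372, 1.0739) x1=(-1.9112, -0.1037, 1.4546) x2=(0.2689, -1.7767, -0.5256) x3=(0.8043, 1.2776, -0.2490)
step 3: x0=(0.3606, -0.0211, 1.0601) x1=(-1.8936, -0.1006, 1.4350) x2=(0.2774, -1.7566, -0.5263) x3=(0.7836, 1.2574, -0.2517)
step 4: x0=(0.3699, -0.0052, 1.0458) x1=(-1.8737, -0.0977, 1.4140) x2=(0.2853, -1.7341, -0.5257) x3=(0.7612, 1.2346, -0.2533)
step 5: x0=(0.3788, 0.0105, 1.0310) x1=(-1.8517, -0.0948, 1.3918) x2=(0.2925, -1.7094, -0.5237) x3=(0.7371, 1.2093, -0.2538)
step 6: x0=(0.3873, 0.0261, 1.0157) x1=(-1.8277, -0.0919, 1.3683) x2=(0.2991, -1.6825, -0.5204) x3=(0.7114, 1.1817, -0.2532)
step 7: x0=(0.3953, 0.0414, 1.0000) x1=(-1.8016, -0.0892, 1.3436) x2=(0.3050, -1.6535, -0.5159) x3=(0.6841, 1.1518, -0.2516)
step 8: x0=(0.4029, 0.0564, 0.9839) x1=(-1.7735, -0.0865, 1.3177) x2=(0.3103, -1.6223, -0.5101) x3=(0.6553, 1.1196, -0.2490)
step 9: x0=(0.4100, 0.0712, 0.9674) x1=(-1.7434, -0.0839, 1.2906) x2=(0.3149, -1.5892, -0.5031) x3=(0.6251, 1.0854, -0.2455)
step 10: x0=(0.4167, 0.0858, 0.9505) x1=(-1.7115, -0.0813, 1.2624) x2=(0.3190, -1.5540, -0.4949) x3=(0.5935, 1.0492, -0.2411)
step 11: x0=(0.4230, 0.1001, 0.9332) x1=(-1.6777, -0.0789, 1.2332) x2=(0.3223, -1.5170, -0.4856) x3=(0.5607, 1.0111, -0.2358)
step 12: x0=(0.4289, 0.1141, 0.9156) x1=(-1.6422, -0.0765, 1.2029) x2=(0.3251, -1.4782, -0.4751) x3=(0.5268, 0.9713, -0.2298)
step 13: x0=(0.4343, 0.1278, 0.8977) x1=(-1.6049, -0.0742, 1.1716) x2=(0.3272, -1.4377, -0.4636) x3=(0.4917, 0.9298, -0.2230)
step 14: x0=(0.4393, 0.1412, 0.8794) x1=(-1.5660, -0.0719, 1.1393) x2=(0.3287, -1.3956, -0.4511) x3=(0.4556, 0.8869, -0.2156)
step 15: x0=(0.4439, 0.1544, 0.8610) x1=(-1.5256, -0.0698, 1.1062) x2=(0.3296, -1.3519, -0.4376) x3=(0.4186, 0.8425, -0.2075)
step 16: x0=(0.4482, 0.1673, 0.8423) x1=(-1.4837, -0.0677, 1.0722) x2=(0.3299, -1.3067, -0.4232) x3=(0.3807, 0.7969, -0.1989)
step 17: x0=(0.4521, 0.1799, 0.8233) x1=(-1.4404, -0.0657, 1.0374) x2=(0.3297, -1.2603, -0.4079) x3=(0.3420, 0.7502, -0.1898)
step 18: x0=(0.4556, 0.1921, 0.8043) x1=(-1.3958, -0.0638, 1.0019) x2=(0.3289, -1.2126, -0.3918) x3=(0.3027, 0.7025, -0.1803)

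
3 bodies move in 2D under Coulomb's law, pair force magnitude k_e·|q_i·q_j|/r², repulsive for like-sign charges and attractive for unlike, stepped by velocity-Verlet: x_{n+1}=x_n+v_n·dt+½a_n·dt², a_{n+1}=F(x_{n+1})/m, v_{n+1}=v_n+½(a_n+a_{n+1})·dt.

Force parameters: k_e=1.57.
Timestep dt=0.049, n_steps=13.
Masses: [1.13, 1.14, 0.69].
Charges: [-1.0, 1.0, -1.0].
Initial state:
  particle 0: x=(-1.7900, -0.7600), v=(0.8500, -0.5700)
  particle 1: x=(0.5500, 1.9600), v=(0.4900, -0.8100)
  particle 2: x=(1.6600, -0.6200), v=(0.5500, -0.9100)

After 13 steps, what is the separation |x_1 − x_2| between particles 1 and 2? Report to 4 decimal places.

2.7947

step 0: x0=(-1.7900, -0.7600) x1=(0.5500, 1.9600) x2=(1.6600, -0.6200)
step 1: x0=(-1.7484, -0.7878) x1=(0.5740, 1.9200) x2=(1.6870, -0.6643)
step 2: x0=(-1.7069, -0.8155) x1=(0.5980, 1.8795) x2=(1.7143, -0.7079)
step 3: x0=(-1.6656, -0.8429) x1=(0.6220, 1.8383) x2=(1.7417, -0.7508)
step 4: x0=(-1.6243, -0.8702) x1=(0.6460, 1.7966) x2=(1.7693, -0.7932)
step 5: x0=(-1.5831, -0.8973) x1=(0.6700, 1.7543) x2=(1.7971, -0.8348)
step 6: x0=(-1.5421, -0.9241) x1=(0.6940, 1.7114) x2=(1.8252, -0.8759)
step 7: x0=(-1.5012, -0.9508) x1=(0.7179, 1.6679) x2=(1.8534, -0.9163)
step 8: x0=(-1.4604, -0.9772) x1=(0.7419, 1.6238) x2=(1.8819, -0.9561)
step 9: x0=(-1.4197, -1.0034) x1=(0.7658, 1.5791) x2=(1.9105, -0.9952)
step 10: x0=(-1.3791, -1.0294) x1=(0.7897, 1.5338) x2=(1.9394, -1.0337)
step 11: x0=(-1.3387, -1.0552) x1=(0.8136, 1.4879) x2=(1.9685, -1.0716)
step 12: x0=(-1.2983, -1.0807) x1=(0.8375, 1.4414) x2=(1.9978, -1.1089)
step 13: x0=(-1.2580, -1.1060) x1=(0.8613, 1.3943) x2=(2.0273, -1.1455)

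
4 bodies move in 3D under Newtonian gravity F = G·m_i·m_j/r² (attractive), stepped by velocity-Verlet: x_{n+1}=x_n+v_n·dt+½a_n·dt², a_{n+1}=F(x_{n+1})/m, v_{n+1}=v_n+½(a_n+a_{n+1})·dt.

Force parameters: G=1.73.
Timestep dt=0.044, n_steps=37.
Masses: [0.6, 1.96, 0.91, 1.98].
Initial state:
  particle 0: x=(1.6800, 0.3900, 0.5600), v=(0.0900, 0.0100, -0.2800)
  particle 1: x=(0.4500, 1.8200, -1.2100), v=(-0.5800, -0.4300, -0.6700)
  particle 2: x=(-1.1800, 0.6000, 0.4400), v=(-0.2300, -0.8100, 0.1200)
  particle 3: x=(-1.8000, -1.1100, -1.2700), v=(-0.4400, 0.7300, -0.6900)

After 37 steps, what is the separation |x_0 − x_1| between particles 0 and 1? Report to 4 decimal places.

step 0: x0=(1.6800, 0.3900, 0.5600) x1=(0.4500, 1.8200, -1.2100) x2=(-1.1800, 0.6000, 0.4400) x3=(-1.8000, -1.1100, -1.2700)
step 1: x0=(1.6834, 0.3907, 0.5473) x1=(0.4243, 1.8007, -1.2392) x2=(-1.1898, 0.5642, 0.4446) x3=(-1.8191, -1.0775, -1.3002)
step 2: x0=(1.6856, 0.3917, 0.5337) x1=(0.3981, 1.7806, -1.2680) x2=(-1.1991, 0.5281, 0.4479) x3=(-1.8377, -1.0442, -1.3299)
step 3: x0=(1.6867, 0.3932, 0.5192) x1=(0.3715, 1.7598, -1.2963) x2=(-1.2079, 0.4918, 0.4498) x3=(-1.8557, -1.0102, -1.3593)
step 4: x0=(1.6867, 0.3951, 0.5040) x1=(0.3445, 1.7382, -1.3241) x2=(-1.2162, 0.4552, 0.4502) x3=(-1.8732, -0.9755, -1.3881)
step 5: x0=(1.6855, 0.3973, 0.4879) x1=(0.3170, 1.7159, -1.3515) x2=(-1.2240, 0.4183, 0.4492) x3=(-1.8901, -0.9399, -1.4166)
step 6: x0=(1.6831, 0.3999, 0.4710) x1=(0.2891, 1.6928, -1.3784) x2=(-1.2314, 0.3812, 0.4467) x3=(-1.9065, -0.9037, -1.4446)
step 7: x0=(1.6796, 0.4028, 0.4533) x1=(0.2607, 1.6689, -1.4048) x2=(-1.2384, 0.3439, 0.4427) x3=(-1.9222, -0.8666, -1.4720)
step 8: x0=(1.6750, 0.4061, 0.4348) x1=(0.2319, 1.6442, -1.4307) x2=(-1.2450, 0.3065, 0.4372) x3=(-1.9373, -0.8288, -1.4990)
step 9: x0=(1.6692, 0.4097, 0.4154) x1=(0.2026, 1.6187, -1.4562) x2=(-1.2513, 0.2689, 0.4300) x3=(-1.9517, -0.7903, -1.5255)
step 10: x0=(1.6622, 0.4136, 0.3953) x1=(0.1728, 1.5925, -1.4813) x2=(-1.2572, 0.2312, 0.4212) x3=(-1.9655, -0.7510, -1.5514)
step 11: x0=(1.6540, 0.4177, 0.3743) x1=(0.1425, 1.5654, -1.5058) x2=(-1.2628, 0.1935, 0.4108) x3=(-1.9785, -0.7109, -1.5768)
step 12: x0=(1.6446, 0.4222, 0.3526) x1=(0.1117, 1.5375, -1.5299) x2=(-1.2682, 0.1556, 0.3986) x3=(-1.9908, -0.6701, -1.6016)
step 13: x0=(1.6341, 0.4268, 0.3300) x1=(0.0804, 1.5087, -1.5535) x2=(-1.2732, 0.1178, 0.3847) x3=(-2.0024, -0.6286, -1.6259)
step 14: x0=(1.6223, 0.4318, 0.3066) x1=(0.0485, 1.4791, -1.5767) x2=(-1.2780, 0.0800, 0.3691) x3=(-2.0131, -0.5862, -1.6495)
step 15: x0=(1.6094, 0.4370, 0.2824) x1=(0.0161, 1.4487, -1.5994) x2=(-1.2826, 0.0424, 0.3516) x3=(-2.0230, -0.5432, -1.6725)
step 16: x0=(1.5952, 0.4423, 0.2574) x1=(-0.0170, 1.4173, -1.6216) x2=(-1.2870, 0.0048, 0.3324) x3=(-2.0320, -0.4994, -1.6949)
step 17: x0=(1.5798, 0.4479, 0.2316) x1=(-0.0507, 1.3850, -1.6434) x2=(-1.2912, -0.0326, 0.3112) x3=(-2.0401, -0.4548, -1.7167)
step 18: x0=(1.5631, 0.4537, 0.2049) x1=(-0.0851, 1.3519, -1.6647) x2=(-1.2952, -0.0697, 0.2881) x3=(-2.0473, -0.4095, -1.7378)
step 19: x0=(1.5452, 0.4597, 0.1775) x1=(-0.1202, 1.3177, -1.6855) x2=(-1.2990, -0.1065, 0.2631) x3=(-2.0534, -0.3634, -1.7583)
step 20: x0=(1.5260, 0.4658, 0.1492) x1=(-0.1561, 1.2826, -1.7058) x2=(-1.3027, -0.1430, 0.2361) x3=(-2.0585, -0.3166, -1.7780)
step 21: x0=(1.5055, 0.4720, 0.1200) x1=(-0.1928, 1.2465, -1.7256) x2=(-1.3062, -0.1790, 0.2072) x3=(-2.0624, -0.2690, -1.7971)
step 22: x0=(1.4837, 0.4784, 0.0900) x1=(-0.2303, 1.2093, -1.7450) x2=(-1.3097, -0.2145, 0.1761) x3=(-2.0651, -0.2207, -1.8154)
step 23: x0=(1.4605, 0.4849, 0.0592) x1=(-0.2689, 1.1710, -1.7638) x2=(-1.3130, -0.2495, 0.1430) x3=(-2.0665, -0.1716, -1.8331)
step 24: x0=(1.4361, 0.4915, 0.0275) x1=(-0.3084, 1.1317, -1.7822) x2=(-1.3163, -0.2838, 0.1078) x3=(-2.0665, -0.1217, -1.8500)
step 25: x0=(1.4102, 0.4982, -0.0050) x1=(-0.3491, 1.0912, -1.8000) x2=(-1.3194, -0.3174, 0.0705) x3=(-2.0650, -0.0711, -1.8661)
step 26: x0=(1.3829, 0.5049, -0.0384) x1=(-0.3911, 1.0495, -1.8174) x2=(-1.3225, -0.3501, 0.0310) x3=(-2.0618, -0.0196, -1.8815)
step 27: x0=(1.3543, 0.5116, -0.0727) x1=(-0.4344, 1.0065, -1.8342) x2=(-1.3254, -0.3820, -0.0107) x3=(-2.0569, 0.0326, -1.8962)
step 28: x0=(1.3241, 0.5184, -0.1079) x1=(-0.4793, 0.9622, -1.8505) x2=(-1.3283, -0.4128, -0.0547) x3=(-2.0501, 0.0857, -1.9100)
step 29: x0=(1.2926, 0.5252, -0.1440) x1=(-0.5260, 0.9166, -1.8662) x2=(-1.3311, -0.4426, -0.1009) x3=(-2.0411, 0.1396, -1.9231)
step 30: x0=(1.2595, 0.5320, -0.1809) x1=(-0.5746, 0.8696, -1.8815) x2=(-1.3339, -0.4711, -0.1494) x3=(-2.0298, 0.1943, -1.9354)
step 31: x0=(1.2248, 0.5387, -0.2188) x1=(-0.6256, 0.8212, -1.8961) x2=(-1.3365, -0.4983, -0.2002) x3=(-2.0157, 0.2499, -1.9469)
step 32: x0=(1.1886, 0.5453, -0.2576) x1=(-0.6791, 0.7712, -1.9103) x2=(-1.3390, -0.5240, -0.2534) x3=(-1.9986, 0.3063, -1.9575)
step 33: x0=(1.1508, 0.5519, -0.2974) x1=(-0.7359, 0.7198, -1.9238) x2=(-1.3415, -0.5482, -0.3091) x3=(-1.9780, 0.3635, -1.9674)
step 34: x0=(1.1114, 0.5583, -0.3380) x1=(-0.7964, 0.6668, -1.9368) x2=(-1.3438, -0.5706, -0.3671) x3=(-1.9531, 0.4215, -1.9763)
step 35: x0=(1.0703, 0.5646, -0.3796) x1=(-0.8614, 0.6124, -1.9491) x2=(-1.3459, -0.5912, -0.4277) x3=(-1.9234, 0.4801, -1.9845)
step 36: x0=(1.0275, 0.5707, -0.4222) x1=(-0.9322, 0.5568, -1.9609) x2=(-1.3479, -0.6098, -0.4909) x3=(-1.8875, 0.5389, -1.9917)
step 37: x0=(0.9830, 0.5766, -0.4657) x1=(-1.0101, 0.5006, -1.9721) x2=(-1.3498, -0.6261, -0.5568) x3=(-1.8441, 0.5974, -1.9980)

2.4995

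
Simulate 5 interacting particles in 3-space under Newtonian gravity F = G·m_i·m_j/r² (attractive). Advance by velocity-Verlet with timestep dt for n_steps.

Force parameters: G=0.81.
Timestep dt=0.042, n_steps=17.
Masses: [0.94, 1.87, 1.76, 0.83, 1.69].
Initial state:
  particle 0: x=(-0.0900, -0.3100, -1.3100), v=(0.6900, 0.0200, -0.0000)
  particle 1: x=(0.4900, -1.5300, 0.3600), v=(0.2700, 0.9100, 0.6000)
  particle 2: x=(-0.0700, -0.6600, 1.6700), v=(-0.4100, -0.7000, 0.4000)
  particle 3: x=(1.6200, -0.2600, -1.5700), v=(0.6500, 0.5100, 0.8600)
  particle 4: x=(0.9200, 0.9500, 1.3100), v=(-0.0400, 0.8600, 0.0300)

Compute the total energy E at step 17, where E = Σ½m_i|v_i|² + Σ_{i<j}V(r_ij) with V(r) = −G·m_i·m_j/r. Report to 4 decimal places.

step 0: x0=(-0.0900, -0.3100, -1.3100) x1=(0.4900, -1.5300, 0.3600) x2=(-0.0700, -0.6600, 1.6700) x3=(1.6200, -0.2600, -1.5700) x4=(0.9200, 0.9500, 1.3100)
step 1: x0=(-0.0607, -0.3093, -1.3096) x1=(0.5012, -1.4913, 0.3854) x2=(-0.0869, -0.6894, 1.6862) x3=(1.6469, -0.2387, -1.5335) x4=(0.9181, 0.9856, 1.3111)
step 2: x0=(-0.0308, -0.3088, -1.3082) x1=(0.5122, -1.4515, 0.4114) x2=(-0.1030, -0.7187, 1.7014) x3=(1.6731, -0.2175, -1.4963) x4=(0.9158, 1.0202, 1.3121)
step 3: x0=(-0.0002, -0.3085, -1.3060) x1=(0.5228, -1.4107, 0.4378) x2=(-0.1185, -0.7479, 1.7153) x3=(1.6984, -0.1964, -1.4583) x4=(0.9132, 1.0539, 1.3127)
step 4: x0=(0.0309, -0.3085, -1.3028) x1=(0.5330, -1.3690, 0.4648) x2=(-0.1332, -0.7772, 1.7281) x3=(1.7230, -0.1755, -1.4196) x4=(0.9101, 1.0866, 1.3132)
step 5: x0=(0.0627, -0.3086, -1.2987) x1=(0.5429, -1.3263, 0.4924) x2=(-0.1471, -0.8063, 1.7396) x3=(1.7467, -0.1548, -1.3802) x4=(0.9068, 1.1184, 1.3133)
step 6: x0=(0.0950, -0.3089, -1.2936) x1=(0.5524, -1.2826, 0.5206) x2=(-0.1602, -0.8355, 1.7499) x3=(1.7697, -0.1342, -1.3401) x4=(0.9032, 1.1493, 1.3133)
step 7: x0=(0.1280, -0.3094, -1.2875) x1=(0.5614, -1.2380, 0.5495) x2=(-0.1724, -0.8645, 1.7589) x3=(1.7917, -0.1138, -1.2993) x4=(0.8993, 1.1793, 1.3129)
step 8: x0=(0.1615, -0.3100, -1.2805) x1=(0.5699, -1.1926, 0.5790) x2=(-0.1838, -0.8934, 1.7666) x3=(1.8129, -0.0936, -1.2578) x4=(0.8952, 1.2083, 1.3123)
step 9: x0=(0.1956, -0.3107, -1.2724) x1=(0.5778, -1.1463, 0.6092) x2=(-0.1942, -0.9223, 1.7729) x3=(1.8333, -0.0736, -1.2156) x4=(0.8908, 1.2365, 1.3115)
step 10: x0=(0.2303, -0.3116, -1.2633) x1=(0.5851, -1.0993, 0.6402) x2=(-0.2037, -0.9509, 1.7779) x3=(1.8527, -0.0538, -1.1727) x4=(0.8861, 1.2637, 1.3103)
step 11: x0=(0.2655, -0.3125, -1.2532) x1=(0.5918, -1.0515, 0.6719) x2=(-0.2122, -0.9792, 1.7814) x3=(1.8713, -0.0341, -1.1291) x4=(0.8813, 1.2901, 1.3089)
step 12: x0=(0.3013, -0.3135, -1.2420) x1=(0.5979, -1.0031, 0.7043) x2=(-0.2196, -1.0073, 1.7836) x3=(1.8889, -0.0147, -1.0849) x4=(0.8763, 1.3156, 1.3072)
step 13: x0=(0.3376, -0.3145, -1.2298) x1=(0.6032, -0.9542, 0.7375) x2=(-0.2259, -1.0350, 1.7843) x3=(1.9055, 0.0046, -1.0400) x4=(0.8710, 1.3401, 1.3053)
step 14: x0=(0.3744, -0.3156, -1.2164) x1=(0.6077, -0.9047, 0.7715) x2=(-0.2310, -1.0623, 1.7835) x3=(1.9212, 0.0236, -0.9944) x4=(0.8657, 1.3637, 1.3030)
step 15: x0=(0.4117, -0.3166, -1.2020) x1=(0.6115, -0.8548, 0.8062) x2=(-0.2350, -1.0890, 1.7814) x3=(1.9359, 0.0425, -0.9482) x4=(0.8601, 1.3865, 1.3005)
step 16: x0=(0.4496, -0.3176, -1.1865) x1=(0.6145, -0.8045, 0.8416) x2=(-0.2378, -1.1151, 1.7779) x3=(1.9496, 0.0611, -0.9014) x4=(0.8544, 1.4082, 1.2977)
step 17: x0=(0.4879, -0.3186, -1.1698) x1=(0.6166, -0.7540, 0.8778) x2=(-0.2394, -1.1405, 1.7730) x3=(1.9623, 0.0795, -0.8539) x4=(0.8485, 1.4291, 1.2946)
step 0 velocities: v0=(0.6900, 0.0200, -0.0000) v1=(0.2700, 0.9100, 0.6000) v2=(-0.4100, -0.7000, 0.4000) v3=(0.6500, 0.5100, 0.8600) v4=(-0.0400, 0.8600, 0.0300)
step 0: KE=3.3402, PE=-6.8591, E=-3.5189
step 17 velocities: v0=(0.9178, -0.0218, 0.4107) v1=(0.0413, 1.2043, 0.8685) v2=(-0.0219, -0.5945, -0.1329) v3=(0.2896, 0.4354, 1.1381) v4=(-0.1408, 0.4843, -0.0771)
step 17: KE=3.7364, PE=-7.2561, E=-3.5197

-3.5197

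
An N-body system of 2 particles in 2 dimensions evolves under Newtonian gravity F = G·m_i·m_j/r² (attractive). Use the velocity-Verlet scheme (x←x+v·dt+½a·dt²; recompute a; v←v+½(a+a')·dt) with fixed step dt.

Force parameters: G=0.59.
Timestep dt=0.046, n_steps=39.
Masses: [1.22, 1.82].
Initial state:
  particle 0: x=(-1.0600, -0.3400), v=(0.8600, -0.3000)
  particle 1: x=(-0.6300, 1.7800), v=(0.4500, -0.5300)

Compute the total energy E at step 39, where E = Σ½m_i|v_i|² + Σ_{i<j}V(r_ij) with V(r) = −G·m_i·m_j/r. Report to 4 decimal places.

0.3415

step 0: x0=(-1.0600, -0.3400) x1=(-0.6300, 1.7800)
step 1: x0=(-1.0204, -0.3536) x1=(-0.6093, 1.7555)
step 2: x0=(-0.9807, -0.3666) x1=(-0.5887, 1.7306)
step 3: x0=(-0.9409, -0.3792) x1=(-0.5682, 1.7054)
step 4: x0=(-0.9010, -0.3913) x1=(-0.5477, 1.6799)
step 5: x0=(-0.8610, -0.4029) x1=(-0.5273, 1.6540)
step 6: x0=(-0.8210, -0.4140) x1=(-0.5069, 1.6278)
step 7: x0=(-0.7809, -0.4245) x1=(-0.4866, 1.6012)
step 8: x0=(-0.7406, -0.4345) x1=(-0.4663, 1.5743)
step 9: x0=(-0.7004, -0.4440) x1=(-0.4461, 1.5470)
step 10: x0=(-0.6600, -0.4529) x1=(-0.4260, 1.5193)
step 11: x0=(-0.6196, -0.4612) x1=(-0.4058, 1.4913)
step 12: x0=(-0.5791, -0.4689) x1=(-0.3858, 1.4629)
step 13: x0=(-0.5385, -0.4761) x1=(-0.3657, 1.4340)
step 14: x0=(-0.4979, -0.4826) x1=(-0.3457, 1.4048)
step 15: x0=(-0.4573, -0.4885) x1=(-0.3258, 1.3751)
step 16: x0=(-0.4166, -0.4937) x1=(-0.3058, 1.3450)
step 17: x0=(-0.3758, -0.4983) x1=(-0.2859, 1.3144)
step 18: x0=(-0.3350, -0.5022) x1=(-0.2660, 1.2834)
step 19: x0=(-0.2942, -0.5053) x1=(-0.2462, 1.2519)
step 20: x0=(-0.2534, -0.5078) x1=(-0.2263, 1.2199)
step 21: x0=(-0.2126, -0.5095) x1=(-0.2065, 1.1874)
step 22: x0=(-0.1717, -0.5104) x1=(-0.1866, 1.1543)
step 23: x0=(-0.1309, -0.5104) x1=(-0.1668, 1.1207)
step 24: x0=(-0.0901, -0.5096) x1=(-0.1469, 1.0866)
step 25: x0=(-0.0493, -0.5080) x1=(-0.1270, 1.0518)
step 26: x0=(-0.0086, -0.5054) x1=(-0.1071, 1.0164)
step 27: x0=(0.0321, -0.5018) x1=(-0.0872, 0.9804)
step 28: x0=(0.0727, -0.4972) x1=(-0.0672, 0.9437)
step 29: x0=(0.1132, -0.4915) x1=(-0.0471, 0.9063)
step 30: x0=(0.1535, -0.4847) x1=(-0.0269, 0.8681)
step 31: x0=(0.1937, -0.4766) x1=(-0.0066, 0.8290)
step 32: x0=(0.2337, -0.4673) x1=(0.0138, 0.7892)
step 33: x0=(0.2735, -0.4566) x1=(0.0343, 0.7484)
step 34: x0=(0.3129, -0.4444) x1=(0.0551, 0.7066)
step 35: x0=(0.3520, -0.4307) x1=(0.0761, 0.6637)
step 36: x0=(0.3907, -0.4152) x1=(0.0974, 0.6197)
step 37: x0=(0.4288, -0.3978) x1=(0.1191, 0.5744)
step 38: x0=(0.4663, -0.3783) x1=(0.1412, 0.5277)
step 39: x0=(0.5030, -0.3566) x1=(0.1638, 0.4795)
step 0 velocities: v0=(0.8600, -0.3000) v1=(0.4500, -0.5300)
step 0: KE=0.9460, PE=-0.6056, E=0.3403
step 39 velocities: v0=(0.7852, 0.5014) v1=(0.5002, -1.0672)
step 39: KE=1.7935, PE=-1.4520, E=0.3415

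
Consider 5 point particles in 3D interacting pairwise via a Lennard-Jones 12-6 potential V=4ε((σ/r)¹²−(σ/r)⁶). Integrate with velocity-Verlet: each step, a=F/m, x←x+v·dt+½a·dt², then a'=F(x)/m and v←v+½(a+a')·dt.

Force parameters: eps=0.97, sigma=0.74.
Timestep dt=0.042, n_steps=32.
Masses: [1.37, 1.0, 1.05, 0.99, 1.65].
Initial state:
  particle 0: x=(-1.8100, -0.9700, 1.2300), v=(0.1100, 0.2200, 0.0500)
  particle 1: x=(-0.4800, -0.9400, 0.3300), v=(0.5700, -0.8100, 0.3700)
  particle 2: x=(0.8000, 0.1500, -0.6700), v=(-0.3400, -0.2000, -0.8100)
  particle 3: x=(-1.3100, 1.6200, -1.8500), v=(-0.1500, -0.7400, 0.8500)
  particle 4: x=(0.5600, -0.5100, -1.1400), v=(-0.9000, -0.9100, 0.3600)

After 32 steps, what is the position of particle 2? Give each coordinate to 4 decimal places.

step 0: x0=(-1.8100, -0.9700, 1.2300) x1=(-0.4800, -0.9400, 0.3300) x2=(0.8000, 0.1500, -0.6700) x3=(-1.3100, 1.6200, -1.8500) x4=(0.5600, -0.5100, -1.1400)
step 1: x0=(-1.8053, -0.9608, 1.2321) x1=(-0.4561, -0.9740, 0.3456) x2=(0.7854, 0.1408, -0.7046) x3=(-1.3163, 1.5889, -1.8143) x4=(0.5224, -0.5477, -1.1245)
step 2: x0=(-1.8005, -0.9515, 1.2340) x1=(-0.4323, -1.0079, 0.3611) x2=(0.7700, 0.1296, -0.7403) x3=(-1.3226, 1.5578, -1.7786) x4=(0.4852, -0.5842, -1.1082)
step 3: x0=(-1.7955, -0.9423, 1.2359) x1=(-0.4086, -1.0418, 0.3767) x2=(0.7537, 0.1160, -0.7772) x3=(-1.3289, 1.5267, -1.7429) x4=(0.4485, -0.6192, -1.0910)
step 4: x0=(-1.7904, -0.9331, 1.2377) x1=(-0.3850, -1.0756, 0.3922) x2=(0.7362, 0.0998, -0.8153) x3=(-1.3351, 1.4956, -1.7072) x4=(0.4126, -0.6525, -1.0731)
step 5: x0=(-1.7852, -0.9238, 1.2394) x1=(-0.3615, -1.1093, 0.4077) x2=(0.7174, 0.0805, -0.8543) x3=(-1.3414, 1.4645, -1.6714) x4=(0.3774, -0.6840, -1.0545)
step 6: x0=(-1.7798, -0.9146, 1.2410) x1=(-0.3381, -1.1429, 0.4231) x2=(0.6972, 0.0581, -0.8941) x3=(-1.3477, 1.4334, -1.6357) x4=(0.3430, -0.7135, -1.0352)
step 7: x0=(-1.7743, -0.9055, 1.2426) x1=(-0.3147, -1.1764, 0.4384) x2=(0.6755, 0.0326, -0.9345) x3=(-1.3539, 1.4023, -1.6000) x4=(0.3095, -0.7410, -1.0155)
step 8: x0=(-1.7687, -0.8963, 1.2441) x1=(-0.2913, -1.2099, 0.4536) x2=(0.6523, 0.0039, -0.9751) x3=(-1.3601, 1.3711, -1.5643) x4=(0.2769, -0.7666, -0.9954)
step 9: x0=(-1.7631, -0.8871, 1.2455) x1=(-0.2680, -1.2432, 0.4686) x2=(0.6277, -0.0277, -1.0158) x3=(-1.3664, 1.3400, -1.5285) x4=(0.2451, -0.7904, -0.9752)
step 10: x0=(-1.7573, -0.8780, 1.2469) x1=(-0.2447, -1.2763, 0.4834) x2=(0.6017, -0.0620, -1.0564) x3=(-1.3726, 1.3088, -1.4928) x4=(0.2142, -0.8125, -0.9549)
step 11: x0=(-1.7514, -0.8689, 1.2483) x1=(-0.2215, -1.3094, 0.4980) x2=(0.5744, -0.0987, -1.0966) x3=(-1.3788, 1.2776, -1.4570) x4=(0.1839, -0.8331, -0.9347)
step 12: x0=(-1.7455, -0.8599, 1.2496) x1=(-0.1983, -1.3423, 0.5124) x2=(0.5461, -0.1374, -1.1364) x3=(-1.3849, 1.2464, -1.4213) x4=(0.1543, -0.8525, -0.9146)
step 13: x0=(-1.7394, -0.8508, 1.2508) x1=(-0.1751, -1.3750, 0.5266) x2=(0.5168, -0.1778, -1.1756) x3=(-1.3911, 1.2152, -1.3855) x4=(0.1253, -0.8709, -0.8947)
step 14: x0=(-1.7333, -0.8418, 1.2521) x1=(-0.1519, -1.4077, 0.5404) x2=(0.4866, -0.2198, -1.2141) x3=(-1.3973, 1.1840, -1.3498) x4=(0.0968, -0.8883, -0.8750)
step 15: x0=(-1.7271, -0.8328, 1.2533) x1=(-0.1287, -1.4401, 0.5540) x2=(0.4554, -0.2634, -1.2518) x3=(-1.4034, 1.1527, -1.3140) x4=(0.0688, -0.9048, -0.8557)
step 16: x0=(-1.7209, -0.8238, 1.2544) x1=(-0.1056, -1.4724, 0.5672) x2=(0.4232, -0.3088, -1.2884) x3=(-1.4095, 1.1214, -1.2782) x4=(0.0415, -0.9202, -0.8368)
step 17: x0=(-1.7146, -0.8148, 1.2556) x1=(-0.0825, -1.5045, 0.5801) x2=(0.3897, -0.3561, -1.3236) x3=(-1.4156, 1.0902, -1.2424) x4=(0.0149, -0.9345, -0.8186)
step 18: x0=(-1.7083, -0.8058, 1.2567) x1=(-0.0595, -1.5364, 0.5928) x2=(0.3550, -0.4054, -1.3570) x3=(-1.4216, 1.0588, -1.2067) x4=(-0.0109, -0.9476, -0.8013)
step 19: x0=(-1.7019, -0.7969, 1.2578) x1=(-0.0365, -1.5682, 0.6050) x2=(0.3187, -0.4568, -1.3882) x3=(-1.4277, 1.0275, -1.1709) x4=(-0.0358, -0.9594, -0.7852)
step 20: x0=(-1.6955, -0.7880, 1.2589) x1=(-0.0135, -1.5998, 0.6170) x2=(0.2810, -0.5103, -1.4168) x3=(-1.4337, 0.9961, -1.1351) x4=(-0.0598, -0.9699, -0.7705)
step 21: x0=(-1.6890, -0.7791, 1.2599) x1=(0.0094, -1.6312, 0.6286) x2=(0.2418, -0.5658, -1.4427) x3=(-1.4397, 0.9647, -1.0993) x4=(-0.0828, -0.9793, -0.7574)
step 22: x0=(-1.6825, -0.7702, 1.2610) x1=(0.0322, -1.6624, 0.6400) x2=(0.2012, -0.6230, -1.4656) x3=(-1.4457, 0.9333, -1.0635) x4=(-0.1049, -0.9876, -0.7460)
step 23: x0=(-1.6760, -0.7614, 1.2620) x1=(0.0550, -1.6935, 0.6511) x2=(0.1592, -0.6818, -1.4855) x3=(-1.4516, 0.9019, -1.0277) x4=(-0.1262, -0.9950, -0.7364)
step 24: x0=(-1.6694, -0.7525, 1.2630) x1=(0.0777, -1.7244, 0.6619) x2=(0.1161, -0.7419, -1.5022) x3=(-1.4575, 0.8704, -0.9919) x4=(-0.1468, -1.0017, -0.7285)
step 25: x0=(-1.6628, -0.7437, 1.2639) x1=(0.1003, -1.7552, 0.6725) x2=(0.0720, -0.8030, -1.5159) x3=(-1.4634, 0.8389, -0.9561) x4=(-0.1666, -1.0078, -0.7224)
step 26: x0=(-1.6562, -0.7348, 1.2649) x1=(0.1229, -1.7858, 0.6828) x2=(0.0270, -0.8647, -1.5269) x3=(-1.4693, 0.8073, -0.9203) x4=(-0.1860, -1.0135, -0.7179)
step 27: x0=(-1.6495, -0.7260, 1.2658) x1=(0.1454, -1.8163, 0.6930) x2=(-0.0186, -0.9269, -1.5355) x3=(-1.4752, 0.7757, -0.8845) x4=(-0.2049, -1.0189, -0.7148)
step 28: x0=(-1.6428, -0.7172, 1.2667) x1=(0.1678, -1.8467, 0.7030) x2=(-0.0647, -0.9894, -1.5419) x3=(-1.4810, 0.7441, -0.8487) x4=(-0.2235, -1.0243, -0.7130)
step 29: x0=(-1.6361, -0.7084, 1.2676) x1=(0.1902, -1.8770, 0.7129) x2=(-0.1113, -1.0519, -1.5463) x3=(-1.4868, 0.7124, -0.8129) x4=(-0.2419, -1.0296, -0.7124)
step 30: x0=(-1.6294, -0.6996, 1.2685) x1=(0.2125, -1.9072, 0.7226) x2=(-0.1581, -1.1143, -1.5487) x3=(-1.4925, 0.6807, -0.7771) x4=(-0.2601, -1.0350, -0.7129)
step 31: x0=(-1.6227, -0.6908, 1.2694) x1=(0.2347, -1.9373, 0.7322) x2=(-0.2052, -1.1766, -1.5490) x3=(-1.4983, 0.6490, -0.7412) x4=(-0.2780, -1.0406, -0.7147)
step 32: x0=(-1.6159, -0.6820, 1.2702) x1=(0.2569, -1.9673, 0.7417) x2=(-0.2525, -1.2384, -1.5470) x3=(-1.5040, 0.6171, -0.7054) x4=(-0.2959, -1.0464, -0.7179)

(-0.2525, -1.2384, -1.5470)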